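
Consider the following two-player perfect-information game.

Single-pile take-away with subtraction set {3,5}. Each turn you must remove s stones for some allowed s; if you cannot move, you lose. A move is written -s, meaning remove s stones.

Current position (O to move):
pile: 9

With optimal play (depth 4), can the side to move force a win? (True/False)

O winning at [9]: False

[9] O move#1: -3:-1/6*, -5:-1/4
[6] X move#2: -3:-1/3, -5:+1/1*
[1] end (terminal -1, O#3); searched 9 to 4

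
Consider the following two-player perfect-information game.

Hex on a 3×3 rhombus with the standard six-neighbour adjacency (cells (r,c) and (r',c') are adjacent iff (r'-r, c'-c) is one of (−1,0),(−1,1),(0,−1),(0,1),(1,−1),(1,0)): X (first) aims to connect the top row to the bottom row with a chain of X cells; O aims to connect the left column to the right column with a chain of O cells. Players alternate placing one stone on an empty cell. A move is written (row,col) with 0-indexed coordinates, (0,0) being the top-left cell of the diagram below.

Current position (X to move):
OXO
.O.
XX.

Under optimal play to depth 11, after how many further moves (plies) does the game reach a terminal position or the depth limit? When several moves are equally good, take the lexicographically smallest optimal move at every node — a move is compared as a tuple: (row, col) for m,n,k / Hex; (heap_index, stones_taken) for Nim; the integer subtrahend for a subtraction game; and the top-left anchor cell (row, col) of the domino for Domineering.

PV length from [OXO/.O./XX.]: 1 ply

p1 X@[OXO/.O./XX.]: (1,0)[OXO/XO./XX.]+1* (1,2)[OXO/.OX/XX.]-1 (2,2)[OXO/.O./XXX]-1
p2 O@[OXO/XO./XX.] terminal -1; root [OXO/.O./XX.] d11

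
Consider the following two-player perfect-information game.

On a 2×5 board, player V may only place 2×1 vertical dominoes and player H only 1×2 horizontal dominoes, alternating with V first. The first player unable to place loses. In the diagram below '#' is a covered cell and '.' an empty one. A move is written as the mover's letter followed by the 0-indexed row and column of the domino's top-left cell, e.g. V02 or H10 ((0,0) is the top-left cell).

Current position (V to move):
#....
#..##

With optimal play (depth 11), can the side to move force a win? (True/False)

p1 V@[#..../#..##]: V01[##.../##.##]-1 V02[#.#../#.###]+1*
p2 H@[#.#../#.###]: H03[#.###/#.###]-1*
p3 V@[#.###/#.###]: V01[#####/#####]+1*
p4 H@[#####/#####] terminal -1; root [#..../#..##] d11

V winning at [#..../#..##]: True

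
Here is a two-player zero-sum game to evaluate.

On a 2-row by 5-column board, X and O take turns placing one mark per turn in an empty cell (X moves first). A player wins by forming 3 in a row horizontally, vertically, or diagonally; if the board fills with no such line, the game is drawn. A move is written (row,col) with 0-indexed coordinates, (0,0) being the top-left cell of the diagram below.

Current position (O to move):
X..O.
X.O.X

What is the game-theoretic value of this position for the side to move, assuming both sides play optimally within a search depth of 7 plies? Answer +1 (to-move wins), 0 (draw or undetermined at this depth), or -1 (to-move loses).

value(X..O./X.O.X, O) = +1

p1 O@[X..O./X.O.X]: (0,1)[XO.O./X.O.X]+0 (0,2)[X.OO./X.O.X]+1* (0,4)[X..OO/X.O.X]+0 (1,1)[X..O./XOO.X]+1 (1,3)[X..O./X.OOX]+1
p2 X@[X.OO./X.O.X]: (0,1)[XXOO./X.O.X]-1* (0,4)[X.OOX/X.O.X]-1 (1,1)[X.OO./XXO.X]-1 (1,3)[X.OO./X.OXX]-1
p3 O@[XXOO./X.O.X]: (0,4)[XXOOO/X.O.X]+1* (1,1)[XXOO./XOO.X]+1 (1,3)[XXOO./X.OOX]+1
p4 X@[XXOOO/X.O.X] terminal -1; root [X..O./X.O.X] d7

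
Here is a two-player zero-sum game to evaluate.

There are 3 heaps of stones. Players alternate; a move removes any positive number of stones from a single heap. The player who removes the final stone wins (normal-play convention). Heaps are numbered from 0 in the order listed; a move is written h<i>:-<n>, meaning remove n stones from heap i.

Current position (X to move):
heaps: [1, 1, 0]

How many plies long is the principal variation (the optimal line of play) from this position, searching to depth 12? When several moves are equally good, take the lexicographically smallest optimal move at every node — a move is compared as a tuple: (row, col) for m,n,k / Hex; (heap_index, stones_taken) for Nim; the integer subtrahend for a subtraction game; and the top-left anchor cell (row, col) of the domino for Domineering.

PV length from [(1,1,0)]: 2 plies

[(1,1,0)] X move#1: h0:-1:-1/(0,1,0)*, h1:-1:-1/(1,0,0)
[(0,1,0)] O move#2: h1:-1:+1/(0,0,0)*
[(0,0,0)] end (terminal -1, X#3); searched (1,1,0) to 12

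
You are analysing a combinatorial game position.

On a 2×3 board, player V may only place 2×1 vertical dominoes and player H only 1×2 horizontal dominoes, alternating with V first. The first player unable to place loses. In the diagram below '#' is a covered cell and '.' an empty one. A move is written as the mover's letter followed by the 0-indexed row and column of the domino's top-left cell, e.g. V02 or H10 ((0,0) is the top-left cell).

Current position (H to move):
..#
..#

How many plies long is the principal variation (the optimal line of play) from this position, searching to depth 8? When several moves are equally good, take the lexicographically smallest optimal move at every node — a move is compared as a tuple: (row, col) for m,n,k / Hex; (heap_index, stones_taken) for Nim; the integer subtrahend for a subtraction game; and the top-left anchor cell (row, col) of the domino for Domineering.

PV length from [..#/..#]: 1 ply

[..#/..#] H move#1: H00:+1/###/..#*, H10:+1/..#/###
[###/..#] end (terminal -1, V#2); searched ..#/..# to 8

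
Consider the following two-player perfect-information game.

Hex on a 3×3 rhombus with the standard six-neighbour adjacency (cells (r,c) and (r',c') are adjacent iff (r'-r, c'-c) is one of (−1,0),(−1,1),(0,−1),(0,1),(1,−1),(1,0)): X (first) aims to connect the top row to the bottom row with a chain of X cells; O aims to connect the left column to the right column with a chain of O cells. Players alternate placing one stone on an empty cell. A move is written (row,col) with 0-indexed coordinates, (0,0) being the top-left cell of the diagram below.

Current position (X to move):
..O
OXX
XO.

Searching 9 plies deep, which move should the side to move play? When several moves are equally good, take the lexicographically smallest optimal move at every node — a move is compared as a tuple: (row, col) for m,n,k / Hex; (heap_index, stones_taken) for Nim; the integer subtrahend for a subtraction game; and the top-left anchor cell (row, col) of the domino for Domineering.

ply 1, X at ..O/OXX/XO. | (0,0)=-1→X.O/OXX/XO.; (0,1)=+1→.XO/OXX/XO.*; (2,2)=-1→..O/OXX/XOX
ply 2: .XO/OXX/XO. is terminal -1 (O); from ..O/OXX/XO. depth 9

X's best at [..O/OXX/XO.]: (0,1)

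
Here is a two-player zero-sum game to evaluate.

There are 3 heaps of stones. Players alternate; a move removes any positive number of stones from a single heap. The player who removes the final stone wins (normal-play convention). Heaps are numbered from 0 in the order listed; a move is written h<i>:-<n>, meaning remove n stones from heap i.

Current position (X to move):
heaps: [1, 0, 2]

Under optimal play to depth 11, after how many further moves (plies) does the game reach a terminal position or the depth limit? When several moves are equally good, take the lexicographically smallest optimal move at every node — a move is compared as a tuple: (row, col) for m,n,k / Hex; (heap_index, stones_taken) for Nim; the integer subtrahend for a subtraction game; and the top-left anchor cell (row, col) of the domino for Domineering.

ply 1, X at (1,0,2) | h0:-1=-1→(0,0,2); h2:-1=+1→(1,0,1)*; h2:-2=-1→(1,0,0)
ply 2, O at (1,0,1) | h0:-1=-1→(0,0,1)*; h2:-1=-1→(1,0,0)
ply 3, X at (0,0,1) | h2:-1=+1→(0,0,0)*
ply 4: (0,0,0) is terminal -1 (O); from (1,0,2) depth 11

PV length from [(1,0,2)]: 3 plies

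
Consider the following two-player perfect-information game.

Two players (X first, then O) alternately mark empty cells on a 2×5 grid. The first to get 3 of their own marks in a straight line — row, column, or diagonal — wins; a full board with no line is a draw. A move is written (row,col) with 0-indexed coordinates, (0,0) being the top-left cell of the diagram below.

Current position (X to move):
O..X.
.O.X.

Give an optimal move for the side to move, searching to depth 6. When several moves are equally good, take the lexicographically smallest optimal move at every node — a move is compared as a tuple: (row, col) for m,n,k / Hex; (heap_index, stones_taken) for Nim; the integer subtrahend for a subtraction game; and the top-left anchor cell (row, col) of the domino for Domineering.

X's best at [O..X./.O.X.]: (0,2)

ply 1, X at O..X./.O.X. | (0,1)=+0→OX.X./.O.X.; (0,2)=+1→O.XX./.O.X.*; (0,4)=+0→O..XX/.O.X.; (1,0)=+0→O..X./XO.X.; (1,2)=+1→O..X./.OXX.; (1,4)=+0→O..X./.O.XX
ply 2, O at O.XX./.O.X. | (0,1)=-1→OOXX./.O.X.*; (0,4)=-1→O.XXO/.O.X.; (1,0)=-1→O.XX./OO.X.; (1,2)=-1→O.XX./.OOX.; (1,4)=-1→O.XX./.O.XO
ply 3, X at OOXX./.O.X. | (0,4)=+1→OOXXX/.O.X.*; (1,0)=+0→OOXX./XO.X.; (1,2)=+1→OOXX./.OXX.; (1,4)=+1→OOXX./.O.XX
ply 4: OOXXX/.O.X. is terminal -1 (O); from O..X./.O.X. depth 6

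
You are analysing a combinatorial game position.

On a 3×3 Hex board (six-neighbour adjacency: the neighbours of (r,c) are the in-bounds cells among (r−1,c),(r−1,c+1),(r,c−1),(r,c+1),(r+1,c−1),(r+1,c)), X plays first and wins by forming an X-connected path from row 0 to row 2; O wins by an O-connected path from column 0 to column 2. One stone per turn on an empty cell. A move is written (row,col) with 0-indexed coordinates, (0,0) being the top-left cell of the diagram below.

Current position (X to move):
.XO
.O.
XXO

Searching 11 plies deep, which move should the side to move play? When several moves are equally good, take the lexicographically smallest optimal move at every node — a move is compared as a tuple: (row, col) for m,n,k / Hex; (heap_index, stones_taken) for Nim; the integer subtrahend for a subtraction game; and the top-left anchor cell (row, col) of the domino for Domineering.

ply 1, X at .XO/.O./XXO | (0,0)=-1→XXO/.O./XXO; (1,0)=+1→.XO/XO./XXO*; (1,2)=-1→.XO/.OX/XXO
ply 2: .XO/XO./XXO is terminal -1 (O); from .XO/.O./XXO depth 11

X's best at [.XO/.O./XXO]: (1,0)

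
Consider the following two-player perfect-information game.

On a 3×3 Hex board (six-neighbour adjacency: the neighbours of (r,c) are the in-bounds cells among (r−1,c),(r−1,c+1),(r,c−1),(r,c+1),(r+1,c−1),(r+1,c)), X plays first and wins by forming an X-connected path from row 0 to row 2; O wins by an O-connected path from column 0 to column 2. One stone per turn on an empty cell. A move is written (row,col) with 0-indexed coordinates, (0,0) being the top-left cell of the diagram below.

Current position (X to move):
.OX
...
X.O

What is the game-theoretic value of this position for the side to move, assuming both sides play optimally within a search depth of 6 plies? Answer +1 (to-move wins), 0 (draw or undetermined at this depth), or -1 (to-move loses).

value(.OX/.../X.O, X) = +1

[.OX/.../X.O] X move#1: (0,0):+1/XOX/.../X.O*, (1,0):+1/.OX/X../X.O, (1,1):+1/.OX/.X./X.O, (1,2):+1/.OX/..X/X.O, (2,1):+1/.OX/.../XXO
[XOX/.../X.O] O move#2: (1,0):-1/XOX/O../X.O*, (1,1):-1/XOX/.O./X.O, (1,2):-1/XOX/..O/X.O, (2,1):-1/XOX/.../XOO
[XOX/O../X.O] X move#3: (1,1):+1/XOX/OX./X.O*, (1,2):+1/XOX/O.X/X.O, (2,1):+1/XOX/O../XXO
[XOX/OX./X.O] end (terminal -1, O#4); searched .OX/.../X.O to 6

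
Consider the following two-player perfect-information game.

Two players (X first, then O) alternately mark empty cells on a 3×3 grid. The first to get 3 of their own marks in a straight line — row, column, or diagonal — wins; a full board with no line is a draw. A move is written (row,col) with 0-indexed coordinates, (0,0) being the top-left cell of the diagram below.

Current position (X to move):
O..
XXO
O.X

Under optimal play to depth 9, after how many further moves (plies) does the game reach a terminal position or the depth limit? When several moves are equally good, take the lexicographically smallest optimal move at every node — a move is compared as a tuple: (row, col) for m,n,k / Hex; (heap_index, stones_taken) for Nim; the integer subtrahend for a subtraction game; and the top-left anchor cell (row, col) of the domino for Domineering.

PV length from [O../XXO/O.X]: 3 plies

[O../XXO/O.X] X move#1: (0,1):+0/OX./XXO/O.X*, (0,2):+0/O.X/XXO/O.X, (2,1):+0/O../XXO/OXX
[OX./XXO/O.X] O move#2: (0,2):-1/OXO/XXO/O.X, (2,1):+0/OX./XXO/OOX*
[OX./XXO/OOX] X move#3: (0,2):+0/OXX/XXO/OOX*
[OXX/XXO/OOX] end (terminal +0, O#4); searched O../XXO/O.X to 9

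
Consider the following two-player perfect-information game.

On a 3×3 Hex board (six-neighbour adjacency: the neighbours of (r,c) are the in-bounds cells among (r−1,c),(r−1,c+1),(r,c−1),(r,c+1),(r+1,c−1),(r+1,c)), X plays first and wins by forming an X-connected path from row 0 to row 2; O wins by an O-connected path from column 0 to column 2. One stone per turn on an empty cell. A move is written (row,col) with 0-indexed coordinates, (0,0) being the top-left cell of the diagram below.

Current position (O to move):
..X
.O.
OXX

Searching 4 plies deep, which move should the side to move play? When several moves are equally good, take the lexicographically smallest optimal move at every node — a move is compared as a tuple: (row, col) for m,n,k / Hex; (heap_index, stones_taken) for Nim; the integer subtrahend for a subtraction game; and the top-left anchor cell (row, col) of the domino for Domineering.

O's best at [..X/.O./OXX]: (1,2)

[..X/.O./OXX] O move#1: (0,0):-1/O.X/.O./OXX, (0,1):-1/.OX/.O./OXX, (1,0):-1/..X/OO./OXX, (1,2):+1/..X/.OO/OXX*
[..X/.OO/OXX] end (terminal -1, X#2); searched ..X/.O./OXX to 4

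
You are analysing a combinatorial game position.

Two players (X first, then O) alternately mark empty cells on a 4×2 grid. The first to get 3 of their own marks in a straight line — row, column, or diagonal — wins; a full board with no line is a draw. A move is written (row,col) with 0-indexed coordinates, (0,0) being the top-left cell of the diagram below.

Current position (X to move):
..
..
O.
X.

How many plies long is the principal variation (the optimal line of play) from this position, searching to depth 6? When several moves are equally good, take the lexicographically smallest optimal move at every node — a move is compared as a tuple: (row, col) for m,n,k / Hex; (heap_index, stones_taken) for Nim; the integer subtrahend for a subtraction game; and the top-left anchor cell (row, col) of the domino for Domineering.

PV length from [../../O./X.]: 6 plies

[../../O./X.] X move#1: (0,0):+0/X./../O./X.*, (0,1):+0/.X/../O./X., (1,0):+0/../X./O./X., (1,1):+0/../.X/O./X., (2,1):+0/../../OX/X., (3,1):+0/../../O./XX
[X./../O./X.] O move#2: (0,1):+0/XO/../O./X.*, (1,0):+0/X./O./O./X., (1,1):+0/X./.O/O./X., (2,1):+0/X./../OO/X., (3,1):+0/X./../O./XO
[XO/../O./X.] X move#3: (1,0):+0/XO/X./O./X.*, (1,1):+0/XO/.X/O./X., (2,1):+0/XO/../OX/X., (3,1):+0/XO/../O./XX
[XO/X./O./X.] O move#4: (1,1):+0/XO/XO/O./X.*, (2,1):+0/XO/X./OO/X., (3,1):+0/XO/X./O./XO
[XO/XO/O./X.] X move#5: (2,1):+0/XO/XO/OX/X.*, (3,1):-1/XO/XO/O./XX
[XO/XO/OX/X.] O move#6: (3,1):+0/XO/XO/OX/XO*
[XO/XO/OX/XO] end (terminal +0, X#7); searched ../../O./X. to 6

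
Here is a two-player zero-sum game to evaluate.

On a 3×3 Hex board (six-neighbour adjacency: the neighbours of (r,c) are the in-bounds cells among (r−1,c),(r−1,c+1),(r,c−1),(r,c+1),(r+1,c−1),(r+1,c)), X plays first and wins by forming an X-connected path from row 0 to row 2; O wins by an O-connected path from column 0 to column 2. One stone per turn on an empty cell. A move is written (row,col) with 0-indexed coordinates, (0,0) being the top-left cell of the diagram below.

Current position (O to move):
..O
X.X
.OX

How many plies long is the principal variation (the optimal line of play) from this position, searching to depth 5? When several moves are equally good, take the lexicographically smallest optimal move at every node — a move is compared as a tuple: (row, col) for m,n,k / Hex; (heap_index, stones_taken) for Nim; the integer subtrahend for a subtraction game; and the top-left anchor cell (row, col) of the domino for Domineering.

ply 1, O at ..O/X.X/.OX | (0,0)=-1→O.O/X.X/.OX*; (0,1)=-1→.OO/X.X/.OX; (1,1)=-1→..O/XOX/.OX; (2,0)=-1→..O/X.X/OOX
ply 2, X at O.O/X.X/.OX | (0,1)=+1→OXO/X.X/.OX*; (1,1)=-1→O.O/XXX/.OX; (2,0)=-1→O.O/X.X/XOX
ply 3, O at OXO/X.X/.OX | (1,1)=-1→OXO/XOX/.OX*; (2,0)=-1→OXO/X.X/OOX
ply 4, X at OXO/XOX/.OX | (2,0)=+1→OXO/XOX/XOX*
ply 5: OXO/XOX/XOX is terminal -1 (O); from ..O/X.X/.OX depth 5

PV length from [..O/X.X/.OX]: 4 plies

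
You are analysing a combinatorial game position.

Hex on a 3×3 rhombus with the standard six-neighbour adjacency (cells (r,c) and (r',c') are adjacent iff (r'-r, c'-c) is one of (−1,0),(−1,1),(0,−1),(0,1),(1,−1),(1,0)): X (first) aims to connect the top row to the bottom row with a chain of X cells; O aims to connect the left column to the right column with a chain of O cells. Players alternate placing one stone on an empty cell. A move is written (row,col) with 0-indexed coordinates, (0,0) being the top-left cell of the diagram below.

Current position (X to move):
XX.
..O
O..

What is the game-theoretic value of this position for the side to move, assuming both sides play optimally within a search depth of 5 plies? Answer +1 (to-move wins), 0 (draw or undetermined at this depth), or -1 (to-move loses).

p1 X@[XX./..O/O..]: (0,2)[XXX/..O/O..]-1* (1,0)[XX./X.O/O..]-1 (1,1)[XX./.XO/O..]-1 (2,1)[XX./..O/OX.]-1 (2,2)[XX./..O/O.X]-1
p2 O@[XXX/..O/O..]: (1,0)[XXX/O.O/O..]+1* (1,1)[XXX/.OO/O..]+1 (2,1)[XXX/..O/OO.]+1 (2,2)[XXX/..O/O.O]+1
p3 X@[XXX/O.O/O..]: (1,1)[XXX/OXO/O..]-1* (2,1)[XXX/O.O/OX.]-1 (2,2)[XXX/O.O/O.X]-1
p4 O@[XXX/OXO/O..]: (2,1)[XXX/OXO/OO.]+1* (2,2)[XXX/OXO/O.O]-1
p5 X@[XXX/OXO/OO.] terminal -1; root [XX./..O/O..] d5

value(XX./..O/O.., X) = -1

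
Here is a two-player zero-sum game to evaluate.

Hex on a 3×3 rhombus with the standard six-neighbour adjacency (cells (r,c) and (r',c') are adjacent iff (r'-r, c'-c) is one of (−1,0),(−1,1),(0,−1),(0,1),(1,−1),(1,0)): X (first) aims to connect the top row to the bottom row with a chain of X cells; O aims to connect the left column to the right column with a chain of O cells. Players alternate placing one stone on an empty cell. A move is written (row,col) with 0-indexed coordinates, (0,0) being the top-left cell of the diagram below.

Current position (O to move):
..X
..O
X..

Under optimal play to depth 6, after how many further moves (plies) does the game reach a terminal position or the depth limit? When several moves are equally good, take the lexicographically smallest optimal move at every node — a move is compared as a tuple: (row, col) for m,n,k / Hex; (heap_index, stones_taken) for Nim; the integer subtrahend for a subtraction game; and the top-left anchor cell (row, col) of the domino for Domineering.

PV length from [..X/..O/X..]: 4 plies

ply 1, O at ..X/..O/X.. | (0,0)=-1→O.X/..O/X..*; (0,1)=-1→.OX/..O/X..; (1,0)=-1→..X/O.O/X..; (1,1)=-1→..X/.OO/X..; (2,1)=-1→..X/..O/XO.; (2,2)=-1→..X/..O/X.O
ply 2, X at O.X/..O/X.. | (0,1)=+1→OXX/..O/X..*; (1,0)=+1→O.X/X.O/X..; (1,1)=+1→O.X/.XO/X..; (2,1)=-1→O.X/..O/XX.; (2,2)=-1→O.X/..O/X.X
ply 3, O at OXX/..O/X.. | (1,0)=-1→OXX/O.O/X..*; (1,1)=-1→OXX/.OO/X..; (2,1)=-1→OXX/..O/XO.; (2,2)=-1→OXX/..O/X.O
ply 4, X at OXX/O.O/X.. | (1,1)=+1→OXX/OXO/X..*; (2,1)=-1→OXX/O.O/XX.; (2,2)=-1→OXX/O.O/X.X
ply 5: OXX/OXO/X.. is terminal -1 (O); from ..X/..O/X.. depth 6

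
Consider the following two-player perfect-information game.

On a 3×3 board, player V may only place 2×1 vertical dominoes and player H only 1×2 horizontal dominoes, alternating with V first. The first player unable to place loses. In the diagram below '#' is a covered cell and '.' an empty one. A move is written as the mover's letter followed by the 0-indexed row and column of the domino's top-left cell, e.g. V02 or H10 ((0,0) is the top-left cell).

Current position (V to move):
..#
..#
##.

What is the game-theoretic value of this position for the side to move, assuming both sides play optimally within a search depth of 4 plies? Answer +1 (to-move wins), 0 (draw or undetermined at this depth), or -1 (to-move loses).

[..#/..#/##.] V move#1: V00:+1/#.#/#.#/##.*, V01:+1/.##/.##/##.
[#.#/#.#/##.] end (terminal -1, H#2); searched ..#/..#/##. to 4

value(..#/..#/##., V) = +1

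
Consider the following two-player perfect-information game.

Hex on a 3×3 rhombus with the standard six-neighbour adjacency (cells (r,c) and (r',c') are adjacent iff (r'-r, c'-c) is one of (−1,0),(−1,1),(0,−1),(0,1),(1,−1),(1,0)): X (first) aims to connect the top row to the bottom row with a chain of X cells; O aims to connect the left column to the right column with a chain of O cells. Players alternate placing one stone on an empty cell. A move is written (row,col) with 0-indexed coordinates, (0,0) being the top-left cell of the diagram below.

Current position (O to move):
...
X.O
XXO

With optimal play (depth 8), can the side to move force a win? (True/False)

[.../X.O/XXO] O move#1: (0,0):-1/O../X.O/XXO*, (0,1):-1/.O./X.O/XXO, (0,2):-1/..O/X.O/XXO, (1,1):-1/.../XOO/XXO
[O../X.O/XXO] X move#2: (0,1):+1/OX./X.O/XXO*, (0,2):+1/O.X/X.O/XXO, (1,1):+1/O../XXO/XXO
[OX./X.O/XXO] end (terminal -1, O#3); searched .../X.O/XXO to 8

O winning at [.../X.O/XXO]: False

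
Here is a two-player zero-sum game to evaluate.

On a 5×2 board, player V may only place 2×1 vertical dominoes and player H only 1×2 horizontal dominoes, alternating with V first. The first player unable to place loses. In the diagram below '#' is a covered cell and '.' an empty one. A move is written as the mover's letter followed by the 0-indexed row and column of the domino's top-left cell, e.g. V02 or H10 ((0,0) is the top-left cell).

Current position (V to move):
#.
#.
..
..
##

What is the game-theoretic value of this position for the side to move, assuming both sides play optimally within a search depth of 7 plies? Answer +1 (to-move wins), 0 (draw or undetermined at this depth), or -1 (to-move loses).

[#./#./../../##] V move#1: V01:-1/##/##/../../##, V11:-1/#./##/.#/../##, V20:+1/#./#./#./#./##*, V21:+1/#./#./.#/.#/##
[#./#./#./#./##] end (terminal -1, H#2); searched #./#./../../## to 7

value(#./#./../../##, V) = +1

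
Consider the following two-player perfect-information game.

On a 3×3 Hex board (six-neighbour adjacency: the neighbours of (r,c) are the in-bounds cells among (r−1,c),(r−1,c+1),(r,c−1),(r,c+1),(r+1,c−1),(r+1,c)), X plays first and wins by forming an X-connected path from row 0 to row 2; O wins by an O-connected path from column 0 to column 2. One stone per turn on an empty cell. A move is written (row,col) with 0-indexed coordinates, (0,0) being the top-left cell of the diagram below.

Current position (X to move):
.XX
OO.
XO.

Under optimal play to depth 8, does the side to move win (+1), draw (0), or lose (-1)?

ply 1, X at .XX/OO./XO. | (0,0)=-1→XXX/OO./XO.*; (1,2)=-1→.XX/OOX/XO.; (2,2)=-1→.XX/OO./XOX
ply 2, O at XXX/OO./XO. | (1,2)=+1→XXX/OOO/XO.*; (2,2)=+1→XXX/OO./XOO
ply 3: XXX/OOO/XO. is terminal -1 (X); from .XX/OO./XO. depth 8

value(.XX/OO./XO., X) = -1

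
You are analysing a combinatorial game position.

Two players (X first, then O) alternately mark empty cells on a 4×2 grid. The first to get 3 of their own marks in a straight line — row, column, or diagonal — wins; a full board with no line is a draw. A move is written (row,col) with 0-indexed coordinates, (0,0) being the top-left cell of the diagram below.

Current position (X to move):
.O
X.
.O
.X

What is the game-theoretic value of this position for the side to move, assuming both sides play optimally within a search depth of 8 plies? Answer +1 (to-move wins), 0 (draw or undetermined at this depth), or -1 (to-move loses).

value(.O/X./.O/.X, X) = 0

p1 X@[.O/X./.O/.X]: (0,0)[XO/X./.O/.X]-1 (1,1)[.O/XX/.O/.X]+0* (2,0)[.O/X./XO/.X]-1 (3,0)[.O/X./.O/XX]-1
p2 O@[.O/XX/.O/.X]: (0,0)[OO/XX/.O/.X]+0* (2,0)[.O/XX/OO/.X]+0 (3,0)[.O/XX/.O/OX]+0
p3 X@[OO/XX/.O/.X]: (2,0)[OO/XX/XO/.X]+0* (3,0)[OO/XX/.O/XX]+0
p4 O@[OO/XX/XO/.X]: (3,0)[OO/XX/XO/OX]+0*
p5 X@[OO/XX/XO/OX] terminal +0; root [.O/X./.O/.X] d8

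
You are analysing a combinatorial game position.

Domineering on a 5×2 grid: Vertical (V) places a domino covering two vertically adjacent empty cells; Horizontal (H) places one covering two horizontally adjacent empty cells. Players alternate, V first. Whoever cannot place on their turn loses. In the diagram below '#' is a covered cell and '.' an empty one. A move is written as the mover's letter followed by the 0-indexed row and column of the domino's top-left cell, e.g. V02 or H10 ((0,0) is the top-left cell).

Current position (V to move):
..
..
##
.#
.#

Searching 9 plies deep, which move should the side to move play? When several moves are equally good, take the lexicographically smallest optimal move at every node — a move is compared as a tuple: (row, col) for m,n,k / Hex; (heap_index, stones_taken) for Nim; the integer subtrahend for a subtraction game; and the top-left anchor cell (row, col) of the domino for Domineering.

V's best at [../../##/.#/.#]: V00

p1 V@[../../##/.#/.#]: V00[#./#./##/.#/.#]+1* V01[.#/.#/##/.#/.#]+1 V30[../../##/##/##]-1
p2 H@[#./#./##/.#/.#] terminal -1; root [../../##/.#/.#] d9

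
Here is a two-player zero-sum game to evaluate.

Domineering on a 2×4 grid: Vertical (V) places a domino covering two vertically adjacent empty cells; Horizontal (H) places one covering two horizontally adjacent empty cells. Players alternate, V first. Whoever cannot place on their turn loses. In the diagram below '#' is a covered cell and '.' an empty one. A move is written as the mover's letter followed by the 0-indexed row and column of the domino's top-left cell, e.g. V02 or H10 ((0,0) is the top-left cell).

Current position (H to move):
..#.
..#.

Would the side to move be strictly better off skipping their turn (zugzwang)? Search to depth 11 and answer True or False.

ply 1, H at ..#./..#. | H00=+1→###./..#.*; H10=+1→..#./###.
ply 2, V at ###./..#. | V03=-1→####/..##*
ply 3, H at ####/..## | H10=+1→####/####*
ply 4: ####/#### is terminal -1 (V); from ..#./..#. depth 11
if H skipped the turn, V would face:
~ ply 1, V at ..#./..#. | V00=+1→#.#./#.#.*; V01=+1→.##./.##.; V03=-1→..##/..##
~ ply 2: #.#./#.#. is terminal -1 (H); from ..#./..#. depth 11
compare (H): move=+1 vs pass=-1

zugzwang(..#./..#., H) = False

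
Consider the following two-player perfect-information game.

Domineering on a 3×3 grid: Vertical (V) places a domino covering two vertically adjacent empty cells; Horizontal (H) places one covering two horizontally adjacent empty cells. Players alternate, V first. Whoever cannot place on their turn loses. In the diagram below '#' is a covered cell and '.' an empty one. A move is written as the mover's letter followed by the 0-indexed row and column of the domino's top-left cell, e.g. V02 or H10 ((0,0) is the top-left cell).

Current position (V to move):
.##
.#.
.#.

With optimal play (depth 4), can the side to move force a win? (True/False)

V winning at [.##/.#./.#.]: True

ply 1, V at .##/.#./.#. | V00=+1→###/##./.#.*; V10=+1→.##/##./##.; V12=+1→.##/.##/.##
ply 2: ###/##./.#. is terminal -1 (H); from .##/.#./.#. depth 4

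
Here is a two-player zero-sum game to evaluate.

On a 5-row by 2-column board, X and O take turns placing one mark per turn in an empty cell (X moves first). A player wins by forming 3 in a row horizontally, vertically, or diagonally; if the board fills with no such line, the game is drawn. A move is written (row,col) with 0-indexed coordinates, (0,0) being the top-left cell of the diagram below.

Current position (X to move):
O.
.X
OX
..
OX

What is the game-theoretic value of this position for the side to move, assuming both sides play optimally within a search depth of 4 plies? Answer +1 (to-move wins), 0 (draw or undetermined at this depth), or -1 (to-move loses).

value(O./.X/OX/../OX, X) = +1

p1 X@[O./.X/OX/../OX]: (0,1)[OX/.X/OX/../OX]+1* (1,0)[O./XX/OX/../OX]-1 (3,0)[O./.X/OX/X./OX]-1 (3,1)[O./.X/OX/.X/OX]+1
p2 O@[OX/.X/OX/../OX] terminal -1; root [O./.X/OX/../OX] d4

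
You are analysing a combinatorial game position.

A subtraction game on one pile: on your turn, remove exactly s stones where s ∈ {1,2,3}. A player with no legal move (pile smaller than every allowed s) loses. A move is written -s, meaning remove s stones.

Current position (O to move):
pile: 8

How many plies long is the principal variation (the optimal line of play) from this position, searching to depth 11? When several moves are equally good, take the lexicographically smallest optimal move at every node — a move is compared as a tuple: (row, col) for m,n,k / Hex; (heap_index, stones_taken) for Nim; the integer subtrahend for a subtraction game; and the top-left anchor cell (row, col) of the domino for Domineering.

PV length from [8]: 4 plies

ply 1, O at 8 | -1=-1→7*; -2=-1→6; -3=-1→5
ply 2, X at 7 | -1=-1→6; -2=-1→5; -3=+1→4*
ply 3, O at 4 | -1=-1→3*; -2=-1→2; -3=-1→1
ply 4, X at 3 | -1=-1→2; -2=-1→1; -3=+1→0*
ply 5: 0 is terminal -1 (O); from 8 depth 11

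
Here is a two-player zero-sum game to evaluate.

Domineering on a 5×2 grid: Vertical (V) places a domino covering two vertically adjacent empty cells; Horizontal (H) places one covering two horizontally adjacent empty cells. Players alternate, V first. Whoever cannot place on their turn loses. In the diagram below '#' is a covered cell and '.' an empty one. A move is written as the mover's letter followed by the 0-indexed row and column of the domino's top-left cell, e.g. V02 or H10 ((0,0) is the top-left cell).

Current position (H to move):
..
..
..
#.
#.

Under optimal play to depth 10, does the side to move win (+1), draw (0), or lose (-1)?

p1 H@[../../../#./#.]: H00[##/../../#./#.]-1 H10[../##/../#./#.]+1* H20[../../##/#./#.]-1
p2 V@[../##/../#./#.]: V21[../##/.#/##/#.]-1* V31[../##/../##/##]-1
p3 H@[../##/.#/##/#.]: H00[##/##/.#/##/#.]+1*
p4 V@[##/##/.#/##/#.] terminal -1; root [../../../#./#.] d10

value(../../../#./#., H) = +1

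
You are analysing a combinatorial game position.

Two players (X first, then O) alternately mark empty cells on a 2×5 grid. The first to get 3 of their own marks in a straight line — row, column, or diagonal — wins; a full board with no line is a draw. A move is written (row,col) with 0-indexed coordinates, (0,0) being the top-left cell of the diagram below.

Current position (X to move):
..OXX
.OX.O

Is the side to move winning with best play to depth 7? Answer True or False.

X winning at [..OXX/.OX.O]: False

ply 1, X at ..OXX/.OX.O | (0,0)=+0→X.OXX/.OX.O*; (0,1)=+0→.XOXX/.OX.O; (1,0)=+0→..OXX/XOX.O; (1,3)=+0→..OXX/.OXXO
ply 2, O at X.OXX/.OX.O | (0,1)=+0→XOOXX/.OX.O*; (1,0)=+0→X.OXX/OOX.O; (1,3)=+0→X.OXX/.OXOO
ply 3, X at XOOXX/.OX.O | (1,0)=+0→XOOXX/XOX.O*; (1,3)=+0→XOOXX/.OXXO
ply 4, O at XOOXX/XOX.O | (1,3)=+0→XOOXX/XOXOO*
ply 5: XOOXX/XOXOO is terminal +0 (X); from ..OXX/.OX.O depth 7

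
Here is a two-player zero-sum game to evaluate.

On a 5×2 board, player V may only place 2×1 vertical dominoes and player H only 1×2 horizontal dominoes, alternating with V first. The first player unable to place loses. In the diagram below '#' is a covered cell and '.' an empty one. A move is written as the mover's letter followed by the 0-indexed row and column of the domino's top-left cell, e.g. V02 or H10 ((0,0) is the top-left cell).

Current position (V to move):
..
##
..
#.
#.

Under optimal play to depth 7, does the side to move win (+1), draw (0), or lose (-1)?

value(../##/../#./#., V) = -1

p1 V@[../##/../#./#.]: V21[../##/.#/##/#.]-1* V31[../##/../##/##]-1
p2 H@[../##/.#/##/#.]: H00[##/##/.#/##/#.]+1*
p3 V@[##/##/.#/##/#.] terminal -1; root [../##/../#./#.] d7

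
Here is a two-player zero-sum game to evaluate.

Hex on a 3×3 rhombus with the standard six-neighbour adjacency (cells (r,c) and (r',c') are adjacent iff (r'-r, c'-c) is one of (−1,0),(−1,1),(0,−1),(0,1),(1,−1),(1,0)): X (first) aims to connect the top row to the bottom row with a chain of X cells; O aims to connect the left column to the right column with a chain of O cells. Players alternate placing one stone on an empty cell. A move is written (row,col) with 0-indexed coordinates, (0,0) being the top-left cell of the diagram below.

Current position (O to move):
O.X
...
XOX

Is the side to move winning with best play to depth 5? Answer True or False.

p1 O@[O.X/.../XOX]: (0,1)[OOX/.../XOX]-1* (1,0)[O.X/O../XOX]-1 (1,1)[O.X/.O./XOX]-1 (1,2)[O.X/..O/XOX]-1
p2 X@[OOX/.../XOX]: (1,0)[OOX/X../XOX]+1* (1,1)[OOX/.X./XOX]+1 (1,2)[OOX/..X/XOX]+1
p3 O@[OOX/X../XOX]: (1,1)[OOX/XO./XOX]-1* (1,2)[OOX/X.O/XOX]-1
p4 X@[OOX/XO./XOX]: (1,2)[OOX/XOX/XOX]+1*
p5 O@[OOX/XOX/XOX] terminal -1; root [O.X/.../XOX] d5

O winning at [O.X/.../XOX]: False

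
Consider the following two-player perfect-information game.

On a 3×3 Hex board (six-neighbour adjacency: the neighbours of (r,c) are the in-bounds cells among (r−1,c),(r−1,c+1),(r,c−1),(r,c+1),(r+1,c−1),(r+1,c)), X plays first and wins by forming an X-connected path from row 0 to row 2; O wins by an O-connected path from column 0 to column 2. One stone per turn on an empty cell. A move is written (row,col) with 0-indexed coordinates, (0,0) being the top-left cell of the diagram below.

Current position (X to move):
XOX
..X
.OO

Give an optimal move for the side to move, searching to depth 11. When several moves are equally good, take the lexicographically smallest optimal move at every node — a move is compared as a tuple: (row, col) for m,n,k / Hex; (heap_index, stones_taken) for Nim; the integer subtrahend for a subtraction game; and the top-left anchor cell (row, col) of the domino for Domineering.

X's best at [XOX/..X/.OO]: (2,0)

ply 1, X at XOX/..X/.OO | (1,0)=-1→XOX/X.X/.OO; (1,1)=-1→XOX/.XX/.OO; (2,0)=+1→XOX/..X/XOO*
ply 2, O at XOX/..X/XOO | (1,0)=-1→XOX/O.X/XOO*; (1,1)=-1→XOX/.OX/XOO
ply 3, X at XOX/O.X/XOO | (1,1)=+1→XOX/OXX/XOO*
ply 4: XOX/OXX/XOO is terminal -1 (O); from XOX/..X/.OO depth 11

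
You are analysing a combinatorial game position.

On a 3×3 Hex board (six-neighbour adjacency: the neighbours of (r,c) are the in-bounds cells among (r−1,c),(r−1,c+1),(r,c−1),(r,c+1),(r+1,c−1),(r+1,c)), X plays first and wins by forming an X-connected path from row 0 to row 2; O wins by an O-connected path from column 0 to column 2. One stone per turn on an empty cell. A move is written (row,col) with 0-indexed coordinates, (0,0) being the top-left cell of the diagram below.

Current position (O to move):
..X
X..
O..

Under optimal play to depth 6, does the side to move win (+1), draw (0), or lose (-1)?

[..X/X../O..] O move#1: (0,0):-1/O.X/X../O.., (0,1):-1/.OX/X../O.., (1,1):-1/..X/XO./O.., (1,2):+1/..X/X.O/O..*, (2,1):+1/..X/X../OO., (2,2):-1/..X/X../O.O
[..X/X.O/O..] X move#2: (0,0):-1/X.X/X.O/O..*, (0,1):-1/.XX/X.O/O.., (1,1):-1/..X/XXO/O.., (2,1):-1/..X/X.O/OX., (2,2):-1/..X/X.O/O.X
[X.X/X.O/O..] O move#3: (0,1):+1/XOX/X.O/O..*, (1,1):+1/X.X/XOO/O.., (2,1):+1/X.X/X.O/OO., (2,2):+1/X.X/X.O/O.O
[XOX/X.O/O..] X move#4: (1,1):-1/XOX/XXO/O..*, (2,1):-1/XOX/X.O/OX., (2,2):-1/XOX/X.O/O.X
[XOX/XXO/O..] O move#5: (2,1):+1/XOX/XXO/OO.*, (2,2):-1/XOX/XXO/O.O
[XOX/XXO/OO.] end (terminal -1, X#6); searched ..X/X../O.. to 6

value(..X/X../O.., O) = +1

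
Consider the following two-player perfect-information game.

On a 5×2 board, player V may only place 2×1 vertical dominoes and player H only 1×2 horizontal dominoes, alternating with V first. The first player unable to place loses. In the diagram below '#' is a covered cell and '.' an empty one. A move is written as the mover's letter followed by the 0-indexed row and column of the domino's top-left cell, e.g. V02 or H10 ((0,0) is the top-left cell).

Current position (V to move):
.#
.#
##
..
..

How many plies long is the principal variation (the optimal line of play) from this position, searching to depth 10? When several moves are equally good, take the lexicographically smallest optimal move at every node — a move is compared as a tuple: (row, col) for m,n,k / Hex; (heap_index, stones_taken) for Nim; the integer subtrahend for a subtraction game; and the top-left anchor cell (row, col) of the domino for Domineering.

PV length from [.#/.#/##/../..]: 1 ply

[.#/.#/##/../..] V move#1: V00:-1/##/##/##/../.., V30:+1/.#/.#/##/#./#.*, V31:+1/.#/.#/##/.#/.#
[.#/.#/##/#./#.] end (terminal -1, H#2); searched .#/.#/##/../.. to 10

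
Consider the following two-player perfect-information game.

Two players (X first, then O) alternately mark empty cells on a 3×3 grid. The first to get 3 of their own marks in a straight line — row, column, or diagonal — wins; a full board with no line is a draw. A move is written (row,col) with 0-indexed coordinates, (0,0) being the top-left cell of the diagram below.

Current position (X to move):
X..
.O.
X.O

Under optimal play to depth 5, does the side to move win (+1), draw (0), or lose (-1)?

value(X../.O./X.O, X) = +1

p1 X@[X../.O./X.O]: (0,1)[XX./.O./X.O]+1* (0,2)[X.X/.O./X.O]+1 (1,0)[X../XO./X.O]+1 (1,2)[X../.OX/X.O]+0 (2,1)[X../.O./XXO]+0
p2 O@[XX./.O./X.O]: (0,2)[XXO/.O./X.O]-1* (1,0)[XX./OO./X.O]-1 (1,2)[XX./.OO/X.O]-1 (2,1)[XX./.O./XOO]-1
p3 X@[XXO/.O./X.O]: (1,0)[XXO/XO./X.O]+1* (1,2)[XXO/.OX/X.O]+0 (2,1)[XXO/.O./XXO]-1
p4 O@[XXO/XO./X.O] terminal -1; root [X../.O./X.O] d5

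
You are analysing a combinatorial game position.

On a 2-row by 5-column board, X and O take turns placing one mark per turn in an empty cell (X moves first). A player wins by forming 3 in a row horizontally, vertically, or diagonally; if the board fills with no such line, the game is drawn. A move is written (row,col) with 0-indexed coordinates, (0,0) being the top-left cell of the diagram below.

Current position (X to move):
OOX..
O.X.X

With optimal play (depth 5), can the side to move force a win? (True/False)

X winning at [OOX../O.X.X]: True

[OOX../O.X.X] X move#1: (0,3):+1/OOXX./O.X.X*, (0,4):+1/OOX.X/O.X.X, (1,1):+0/OOX../OXX.X, (1,3):+1/OOX../O.XXX
[OOXX./O.X.X] O move#2: (0,4):-1/OOXXO/O.X.X*, (1,1):-1/OOXX./OOX.X, (1,3):-1/OOXX./O.XOX
[OOXXO/O.X.X] X move#3: (1,1):+0/OOXXO/OXX.X, (1,3):+1/OOXXO/O.XXX*
[OOXXO/O.XXX] end (terminal -1, O#4); searched OOX../O.X.X to 5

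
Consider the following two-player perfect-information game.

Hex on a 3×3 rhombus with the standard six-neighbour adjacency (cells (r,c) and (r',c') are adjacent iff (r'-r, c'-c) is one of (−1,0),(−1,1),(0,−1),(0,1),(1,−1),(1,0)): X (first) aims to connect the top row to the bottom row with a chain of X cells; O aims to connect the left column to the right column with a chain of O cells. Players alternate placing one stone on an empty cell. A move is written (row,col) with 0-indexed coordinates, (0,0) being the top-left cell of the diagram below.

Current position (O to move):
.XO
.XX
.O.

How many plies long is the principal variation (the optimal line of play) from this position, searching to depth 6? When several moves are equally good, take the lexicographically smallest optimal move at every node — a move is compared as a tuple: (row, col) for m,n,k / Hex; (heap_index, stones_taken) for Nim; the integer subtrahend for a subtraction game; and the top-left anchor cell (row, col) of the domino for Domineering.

[.XO/.XX/.O.] O move#1: (0,0):-1/OXO/.XX/.O.*, (1,0):-1/.XO/OXX/.O., (2,0):-1/.XO/.XX/OO., (2,2):-1/.XO/.XX/.OO
[OXO/.XX/.O.] X move#2: (1,0):+1/OXO/XXX/.O.*, (2,0):+1/OXO/.XX/XO., (2,2):+1/OXO/.XX/.OX
[OXO/XXX/.O.] O move#3: (2,0):-1/OXO/XXX/OO.*, (2,2):-1/OXO/XXX/.OO
[OXO/XXX/OO.] X move#4: (2,2):+1/OXO/XXX/OOX*
[OXO/XXX/OOX] end (terminal -1, O#5); searched .XO/.XX/.O. to 6

PV length from [.XO/.XX/.O.]: 4 plies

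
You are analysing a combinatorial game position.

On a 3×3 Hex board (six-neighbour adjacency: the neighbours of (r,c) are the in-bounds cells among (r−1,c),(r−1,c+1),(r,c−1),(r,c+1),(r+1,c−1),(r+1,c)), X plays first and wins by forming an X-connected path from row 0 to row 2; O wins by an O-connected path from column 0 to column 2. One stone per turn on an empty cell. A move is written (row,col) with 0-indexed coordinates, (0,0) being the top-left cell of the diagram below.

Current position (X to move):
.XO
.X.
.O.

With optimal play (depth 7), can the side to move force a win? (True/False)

X winning at [.XO/.X./.O.]: True

p1 X@[.XO/.X./.O.]: (0,0)[XXO/.X./.O.]-1 (1,0)[.XO/XX./.O.]-1 (1,2)[.XO/.XX/.O.]+1* (2,0)[.XO/.X./XO.]+1 (2,2)[.XO/.X./.OX]+1
p2 O@[.XO/.XX/.O.]: (0,0)[OXO/.XX/.O.]-1* (1,0)[.XO/OXX/.O.]-1 (2,0)[.XO/.XX/OO.]-1 (2,2)[.XO/.XX/.OO]-1
p3 X@[OXO/.XX/.O.]: (1,0)[OXO/XXX/.O.]+1* (2,0)[OXO/.XX/XO.]+1 (2,2)[OXO/.XX/.OX]+1
p4 O@[OXO/XXX/.O.]: (2,0)[OXO/XXX/OO.]-1* (2,2)[OXO/XXX/.OO]-1
p5 X@[OXO/XXX/OO.]: (2,2)[OXO/XXX/OOX]+1*
p6 O@[OXO/XXX/OOX] terminal -1; root [.XO/.X./.O.] d7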